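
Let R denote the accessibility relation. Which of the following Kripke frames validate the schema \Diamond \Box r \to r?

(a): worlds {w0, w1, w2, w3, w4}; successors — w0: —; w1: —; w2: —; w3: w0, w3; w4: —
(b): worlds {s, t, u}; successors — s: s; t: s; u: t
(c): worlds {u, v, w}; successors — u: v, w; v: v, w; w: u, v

Frame correspondent (Sahlqvist): \forall x \forall y (Rxy \to Ryx) — i.e. symmetry.
(a): fails — Rw3w0 but not Rw0w3.
(b): fails — Rts but not Rst.
(c): fails — Ruv but not Rvu.

none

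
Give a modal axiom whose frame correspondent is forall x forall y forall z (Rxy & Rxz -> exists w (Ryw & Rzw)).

◇□ψ → □◇ψ

This is convergence; the standard corresponding axiom is .2: ◇□ψ → □◇ψ.
Suppose ◇□ψ→□◇ψ is valid. Take Rxy, Rxz and set V(ψ)={w : Ryw}. Then □ψ at y so ◇□ψ at x, so □◇ψ at x, so ◇ψ at z, giving w with Rzw and Ryw.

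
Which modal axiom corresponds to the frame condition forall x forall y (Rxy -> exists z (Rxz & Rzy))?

This is density; the standard corresponding axiom is C4: □□p → □p.

□□p → □p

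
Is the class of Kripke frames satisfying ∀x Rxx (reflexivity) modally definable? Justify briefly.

Yes, by □q → q

The condition is reflexivity. A defining modal formula is □q → q.
Suppose □q→q is valid. At any x set V(q)={w : Rxw}. Then □q holds at x, so q holds at x, i.e. Rxx.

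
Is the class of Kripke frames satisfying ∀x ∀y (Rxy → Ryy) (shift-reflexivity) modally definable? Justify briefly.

The condition is shift-reflexivity. A defining modal formula is □(□p → p).
Suppose □(□p→p) is valid. Take Rxy and set V(p)={w : Ryw}. Then at y, □p holds; since □(□p→p) at x, □p→p at y, so p at y, i.e. Ryy.

Yes, by □(□p → p)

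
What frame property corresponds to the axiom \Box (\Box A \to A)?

Shift-reflexivity

Suppose □(□A→A) is valid. Take Rxy and set V(A)={w : Ryw}. Then at y, □A holds; since □(□A→A) at x, □A→A at y, so A at y, i.e. Ryy.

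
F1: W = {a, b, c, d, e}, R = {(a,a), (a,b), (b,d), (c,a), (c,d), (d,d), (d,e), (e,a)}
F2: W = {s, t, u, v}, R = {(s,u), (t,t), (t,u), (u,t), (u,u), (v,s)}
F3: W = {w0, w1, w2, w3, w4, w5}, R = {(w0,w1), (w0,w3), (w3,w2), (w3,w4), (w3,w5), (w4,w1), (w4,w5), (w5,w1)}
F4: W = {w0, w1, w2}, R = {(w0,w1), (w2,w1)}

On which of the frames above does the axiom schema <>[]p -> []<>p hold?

F2

This is the axiom for convergence; its first-order frame correspondent is forall x forall y forall z (Rxy & Rxz -> exists w (Ryw & Rzw)).
F1: fails — Rab and Raa but b and a have no common successor.
F2: holds.
F3: fails — Rw0w1 and Rw0w1 but w1 and w1 have no common successor.
F4: fails — Rw0w1 and Rw0w1 but w1 and w1 have no common successor.
Valid on: F2.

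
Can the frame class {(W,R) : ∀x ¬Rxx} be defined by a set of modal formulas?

No

Modal frame validity is preserved under surjective bounded morphisms.
The 2-cycle (worlds 0,1 with 0→1→0) is irreflexive, and the map sending every world to a single reflexive point • is a surjective bounded morphism (forth: every edge maps to (•,•); back: every world has a successor). So any modal formula valid on the 2-cycle is also valid on the reflexive point, which is not irreflexive.
So the class is not modally definable.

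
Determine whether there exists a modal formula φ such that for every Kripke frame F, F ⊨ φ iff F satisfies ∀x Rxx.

Definable; □r → r defines it

The condition is reflexivity. A defining modal formula is □r → r.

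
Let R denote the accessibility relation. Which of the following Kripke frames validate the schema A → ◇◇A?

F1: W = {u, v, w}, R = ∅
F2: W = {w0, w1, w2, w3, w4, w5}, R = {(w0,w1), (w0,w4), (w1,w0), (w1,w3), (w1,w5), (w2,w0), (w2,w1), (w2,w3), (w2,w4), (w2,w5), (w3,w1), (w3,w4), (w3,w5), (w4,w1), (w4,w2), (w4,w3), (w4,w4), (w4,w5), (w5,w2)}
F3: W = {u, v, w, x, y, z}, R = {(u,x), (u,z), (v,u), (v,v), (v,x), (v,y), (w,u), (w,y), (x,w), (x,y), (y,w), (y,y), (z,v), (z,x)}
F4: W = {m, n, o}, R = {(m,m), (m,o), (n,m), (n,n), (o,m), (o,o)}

The schema corresponds to a generalized confluence (Geach) condition: ∀x ∃w (x = w ∧ xR²w).
F1: fails — at u but no t with u=t and uR²t.
F2: holds.
F3: fails — at u but no t with u=t and uR²t.
F4: holds.
Valid on: F2, F4.

F2, F4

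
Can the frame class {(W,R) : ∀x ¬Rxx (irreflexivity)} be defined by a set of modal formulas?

No

If a class were modally definable it would be closed under surjective bounded morphisms (Goldblatt–Thomason).
The 3-cycle (worlds a,b,c with a→b→c→a) is irreflexive, and the map sending every world to a single reflexive point • is a surjective bounded morphism (forth: every edge maps to (•,•); back: every world has a successor). So any modal formula valid on the 3-cycle is also valid on the reflexive point, which is not irreflexive.
Hence irreflexivity is not modally definable.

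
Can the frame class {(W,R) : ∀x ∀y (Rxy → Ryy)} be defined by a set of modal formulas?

The condition is shift-reflexivity. A defining modal formula is □(□r → r).

Yes — defined by □(□r → r)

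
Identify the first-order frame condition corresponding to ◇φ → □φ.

Partial functionality

Suppose ◇φ→□φ is valid. Take Rxy, Rxz and set V(φ)={y}. Then ◇φ at x, so □φ at x, so φ at z, i.e. z=y.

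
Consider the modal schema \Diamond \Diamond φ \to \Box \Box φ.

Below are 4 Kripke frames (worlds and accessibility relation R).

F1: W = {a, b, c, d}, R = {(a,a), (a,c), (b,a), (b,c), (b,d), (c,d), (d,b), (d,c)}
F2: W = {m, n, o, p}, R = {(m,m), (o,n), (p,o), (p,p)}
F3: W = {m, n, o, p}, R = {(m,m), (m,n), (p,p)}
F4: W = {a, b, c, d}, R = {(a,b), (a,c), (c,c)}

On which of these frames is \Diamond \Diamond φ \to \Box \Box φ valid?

The schema corresponds to a generalized confluence (Geach) condition: \forall x \forall y \forall z ((x R^2 y \wedge x R^2 z) \to \exists w (y = w \wedge z = w)).
F1: fails — aR²a, aR²c but a ≠ c.
F2: fails — pR²n, pR²o but n ≠ o.
F3: fails — mR²m, mR²n but m ≠ n.
F4: condition met.
Valid on: F4.

F4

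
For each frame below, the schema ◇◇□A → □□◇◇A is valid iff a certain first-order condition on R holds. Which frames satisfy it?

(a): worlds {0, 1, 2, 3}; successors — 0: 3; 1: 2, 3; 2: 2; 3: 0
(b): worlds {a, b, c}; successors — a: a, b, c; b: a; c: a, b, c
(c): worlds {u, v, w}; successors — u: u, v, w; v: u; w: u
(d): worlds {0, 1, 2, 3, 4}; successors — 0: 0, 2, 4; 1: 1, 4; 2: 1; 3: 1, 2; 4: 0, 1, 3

(b), (c), (d)

The schema corresponds to a generalized confluence (Geach) condition: ∀x ∀y ∀z ((xR²y ∧ xR²z) → ∃w (yRw ∧ zR²w)).
(a): fails — 0R²0, 0R²0 but no w with 0Rw and 0R²w.
(b): condition met.
(c): condition met.
(d): condition met.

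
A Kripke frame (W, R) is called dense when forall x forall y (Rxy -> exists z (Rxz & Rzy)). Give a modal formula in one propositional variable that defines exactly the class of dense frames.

The condition is density. The C4 schema □□q → □q defines it.
Suppose □□q→□q is valid. Take Rxy and set V(q)={w : xR²w}. Then □□q at x, so □q at x, so q at y, i.e. ∃z(Rxz∧Rzy).

□□q → □q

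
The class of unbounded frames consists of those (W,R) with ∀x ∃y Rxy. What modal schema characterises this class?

□s → ◇s

This is seriality; the standard corresponding axiom is D: □s → ◇s.
Suppose □s→◇s is valid. At any x set V(s)=W. Then □s at x, so ◇s at x, so x has a successor.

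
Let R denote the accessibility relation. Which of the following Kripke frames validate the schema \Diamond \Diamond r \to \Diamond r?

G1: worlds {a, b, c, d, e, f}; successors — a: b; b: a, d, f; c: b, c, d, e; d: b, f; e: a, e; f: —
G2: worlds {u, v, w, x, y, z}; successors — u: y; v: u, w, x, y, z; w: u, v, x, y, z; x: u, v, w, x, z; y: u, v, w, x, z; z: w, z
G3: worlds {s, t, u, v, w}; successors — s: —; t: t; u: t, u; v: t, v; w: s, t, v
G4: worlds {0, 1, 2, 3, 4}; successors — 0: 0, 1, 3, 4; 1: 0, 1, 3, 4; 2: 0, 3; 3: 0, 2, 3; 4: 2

G3

This is the axiom for transitivity; its first-order frame correspondent is \forall x \forall y \forall z (Rxy \wedge Ryz \to Rxz).
G1: fails — Rcd and Rdf but not Rcf.
G2: fails — Rwx and Rxw but not Rww.
G3: satisfies the condition.
G4: fails — R04 and R42 but not R02.
Valid on: G3.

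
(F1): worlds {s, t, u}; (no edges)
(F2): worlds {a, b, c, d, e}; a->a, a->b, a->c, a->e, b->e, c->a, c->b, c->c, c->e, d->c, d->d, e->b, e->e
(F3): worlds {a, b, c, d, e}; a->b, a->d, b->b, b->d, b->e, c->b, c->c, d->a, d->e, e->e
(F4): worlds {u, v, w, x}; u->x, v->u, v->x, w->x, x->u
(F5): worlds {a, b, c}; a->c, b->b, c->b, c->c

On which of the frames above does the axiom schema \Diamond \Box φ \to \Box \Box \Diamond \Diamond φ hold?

Frame correspondent (Sahlqvist): \forall x \forall y \forall z ((xRy \wedge x R^2 z) \to \exists w (yRw \wedge z R^2 w)) — i.e. a generalized confluence (Geach) condition.
(F1): satisfies the condition.
(F2): fails — dRd, dR²b but no w with dRw and bR²w.
(F3): fails — cRc, cR²e but no w with cRw and eR²w.
(F4): fails — vRu, vR²u but no t with uRt and uR²t.
(F5): satisfies the condition.
Valid on: (F1), (F5).

(F1), (F5)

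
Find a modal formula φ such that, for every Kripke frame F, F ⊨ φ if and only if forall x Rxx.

The condition is reflexivity. The T schema □q → q defines it.
Suppose □q→q is valid. At any x set V(q)={w : Rxw}. Then □q holds at x, so q holds at x, i.e. Rxx.

□q → q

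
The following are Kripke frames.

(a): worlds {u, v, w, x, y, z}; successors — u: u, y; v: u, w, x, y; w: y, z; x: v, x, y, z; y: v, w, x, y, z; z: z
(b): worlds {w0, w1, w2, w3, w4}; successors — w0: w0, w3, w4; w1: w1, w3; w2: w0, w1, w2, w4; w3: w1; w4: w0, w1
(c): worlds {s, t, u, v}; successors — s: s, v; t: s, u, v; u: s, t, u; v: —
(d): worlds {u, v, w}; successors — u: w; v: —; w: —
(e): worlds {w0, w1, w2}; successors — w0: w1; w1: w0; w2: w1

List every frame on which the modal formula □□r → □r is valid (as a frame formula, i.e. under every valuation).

The schema corresponds to density: ∀x ∀y (Rxy → ∃z (Rxz ∧ Rzy)).
(a): condition met.
(b): condition met.
(c): condition met.
(d): fails — Ruw but no z with Ruz and Rzw.
(e): fails — Rw0w1 but no z with Rw0z and Rzw1.

(a), (b), (c)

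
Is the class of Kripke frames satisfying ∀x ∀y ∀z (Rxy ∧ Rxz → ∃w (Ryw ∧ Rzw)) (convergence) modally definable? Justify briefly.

Yes: it is convergence, defined by the .2 schema ◇□r → □◇r.
Suppose ◇□r→□◇r is valid. Take Rxy, Rxz and set V(r)={w : Ryw}. Then □r at y so ◇□r at x, so □◇r at x, so ◇r at z, giving w with Rzw and Ryw.

Definable; ◇□r → □◇r defines it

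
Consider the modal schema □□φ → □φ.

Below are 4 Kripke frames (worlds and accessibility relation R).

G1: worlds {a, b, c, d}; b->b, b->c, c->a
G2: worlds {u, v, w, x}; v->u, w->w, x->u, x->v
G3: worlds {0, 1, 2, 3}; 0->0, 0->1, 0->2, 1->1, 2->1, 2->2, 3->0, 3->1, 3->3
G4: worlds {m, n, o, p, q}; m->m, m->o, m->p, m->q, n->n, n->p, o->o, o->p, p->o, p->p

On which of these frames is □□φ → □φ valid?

This is the axiom for density; its first-order frame correspondent is ∀x ∀y (Rxy → ∃z (Rxz ∧ Rzy)).
G1: fails — Rca but no z with Rcz and Rza.
G2: fails — Rvu but no z with Rvz and Rzu.
G3: condition met.
G4: condition met.
Valid on: G3, G4.

G3, G4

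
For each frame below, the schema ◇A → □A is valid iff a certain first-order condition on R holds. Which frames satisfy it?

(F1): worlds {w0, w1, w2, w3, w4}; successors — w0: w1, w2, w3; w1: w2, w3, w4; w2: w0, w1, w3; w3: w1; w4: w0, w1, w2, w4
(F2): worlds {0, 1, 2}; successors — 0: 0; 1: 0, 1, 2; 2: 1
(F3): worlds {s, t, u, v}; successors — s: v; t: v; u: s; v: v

(F3)

This is the axiom for partial functionality; its first-order frame correspondent is ∀x ∀y ∀z (Rxy ∧ Rxz → y = z).
(F1): fails — w0 sees both w1 and w2.
(F2): fails — 1 sees both 0 and 1.
(F3): holds.
Valid on: (F3).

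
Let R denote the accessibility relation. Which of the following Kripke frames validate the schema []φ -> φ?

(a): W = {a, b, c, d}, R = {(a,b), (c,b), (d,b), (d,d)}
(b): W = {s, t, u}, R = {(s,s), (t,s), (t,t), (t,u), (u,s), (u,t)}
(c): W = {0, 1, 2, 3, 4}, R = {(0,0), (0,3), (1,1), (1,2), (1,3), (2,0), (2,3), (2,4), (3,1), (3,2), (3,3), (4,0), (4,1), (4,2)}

This is the axiom for reflexivity; its first-order frame correspondent is forall x Rxx.
(a): fails — world a does not see itself.
(b): fails — world u does not see itself.
(c): fails — world 2 does not see itself.
Valid on no frame.

none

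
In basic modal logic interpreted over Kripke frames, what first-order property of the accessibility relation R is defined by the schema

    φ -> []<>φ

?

Suppose φ→□◇φ is valid. Take Rxy and set V(φ)={x}. Then φ at x, so □◇φ at x, so ◇φ at y, so some z with Ryz has φ; z=x, i.e. Ryx.
Conversely, any frame satisfying forall x forall y (Rxy -> Ryx) validates the schema.
So the correspondent is symmetry.

Symmetry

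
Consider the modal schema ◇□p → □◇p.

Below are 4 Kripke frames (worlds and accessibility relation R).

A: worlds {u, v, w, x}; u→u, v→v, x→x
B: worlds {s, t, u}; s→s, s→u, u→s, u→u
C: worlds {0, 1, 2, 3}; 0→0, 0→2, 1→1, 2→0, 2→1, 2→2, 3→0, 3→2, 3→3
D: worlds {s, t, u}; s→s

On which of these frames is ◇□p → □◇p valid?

This is the axiom for convergence; its first-order frame correspondent is ∀x ∀y ∀z (Rxy ∧ Rxz → ∃w (Ryw ∧ Rzw)).
A: satisfies the condition.
B: satisfies the condition.
C: fails — R20 and R21 but 0 and 1 have no common successor.
D: satisfies the condition.
Valid on: A, B, D.

A, B, D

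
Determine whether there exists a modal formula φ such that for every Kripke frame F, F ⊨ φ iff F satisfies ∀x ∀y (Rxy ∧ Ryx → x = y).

Any modally definable frame class is closed under surjective bounded morphisms.
The 8-cycle (worlds a,b,c,d,e,f,g,h with a→b→c→d→e→f→g→h→a) is antisymmetric. Sending even-indexed worlds to s and odd-indexed worlds to t is a surjective bounded morphism onto the two-world frame with s↔t, which is not antisymmetric.
So no modal formula (or set of formulas) defines exactly the antisymmetric frames.

Not definable by any modal formula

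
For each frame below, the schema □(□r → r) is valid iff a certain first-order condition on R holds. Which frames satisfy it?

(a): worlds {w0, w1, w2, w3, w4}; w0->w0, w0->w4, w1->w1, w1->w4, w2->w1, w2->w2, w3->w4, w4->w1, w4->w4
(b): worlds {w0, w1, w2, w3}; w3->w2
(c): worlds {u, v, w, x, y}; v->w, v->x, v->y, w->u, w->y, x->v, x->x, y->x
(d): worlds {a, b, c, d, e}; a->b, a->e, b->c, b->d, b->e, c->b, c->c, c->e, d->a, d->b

This is the axiom for shift-reflexivity; its first-order frame correspondent is ∀x ∀y (Rxy → Ryy).
(a): ✓.
(b): fails — Rw3w2 but not Rw2w2.
(c): fails — Rwu but not Ruu.
(d): fails — Rab but not Rbb.
Valid on: (a).

(a)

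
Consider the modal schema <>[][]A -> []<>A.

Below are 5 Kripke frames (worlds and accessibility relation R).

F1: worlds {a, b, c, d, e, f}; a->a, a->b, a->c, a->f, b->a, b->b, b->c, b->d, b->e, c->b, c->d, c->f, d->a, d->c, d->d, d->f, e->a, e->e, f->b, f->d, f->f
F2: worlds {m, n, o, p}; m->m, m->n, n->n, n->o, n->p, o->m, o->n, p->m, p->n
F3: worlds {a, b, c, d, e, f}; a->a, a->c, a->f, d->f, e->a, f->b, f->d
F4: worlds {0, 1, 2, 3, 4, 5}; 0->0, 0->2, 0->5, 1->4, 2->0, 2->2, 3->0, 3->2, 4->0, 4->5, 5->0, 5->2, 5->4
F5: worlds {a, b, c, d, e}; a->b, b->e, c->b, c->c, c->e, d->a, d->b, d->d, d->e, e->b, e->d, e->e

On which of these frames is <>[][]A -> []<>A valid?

F1, F2, F4

Frame correspondent (Sahlqvist): forall x forall y forall z ((xRy & xRz) -> exists w (y R^2 w & zRw)) — i.e. a generalized confluence (Geach) condition.
F1: ✓.
F2: ✓.
F3: fails — aRa, aRc but no w with aR²w and cRw.
F4: ✓.
F5: fails — dRa, dRa but no w with aR²w and aRw.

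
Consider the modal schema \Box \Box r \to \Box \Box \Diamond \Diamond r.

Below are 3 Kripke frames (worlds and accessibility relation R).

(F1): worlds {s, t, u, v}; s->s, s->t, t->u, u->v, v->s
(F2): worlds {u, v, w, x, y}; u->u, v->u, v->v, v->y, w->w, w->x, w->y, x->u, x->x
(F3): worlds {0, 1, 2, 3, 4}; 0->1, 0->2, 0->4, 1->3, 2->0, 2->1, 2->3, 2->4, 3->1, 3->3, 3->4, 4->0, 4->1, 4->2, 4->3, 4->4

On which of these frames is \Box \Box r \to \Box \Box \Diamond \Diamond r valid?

(F3)

The schema corresponds to a generalized confluence (Geach) condition: \forall x \forall z (x R^2 z \to \exists w (x R^2 w \wedge z R^2 w)).
(F1): fails — sR²t but no w with sR²w and tR²w.
(F2): fails — vR²y but no t with vR²t and yR²t.
(F3): satisfies the condition.
Valid on: (F3).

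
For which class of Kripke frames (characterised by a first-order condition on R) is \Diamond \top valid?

◇⊤ holds at w iff w has a successor, so frame-validity of ◇⊤ is exactly seriality. Equivalently via □A → ◇A:
Suppose □A→◇A is valid. At any x set V(A)=W. Then □A at x, so ◇A at x, so x has a successor.
Conversely, on a frame with seriality the schema holds at every world under every valuation.
Frame condition: \forall x \exists y Rxy.

Seriality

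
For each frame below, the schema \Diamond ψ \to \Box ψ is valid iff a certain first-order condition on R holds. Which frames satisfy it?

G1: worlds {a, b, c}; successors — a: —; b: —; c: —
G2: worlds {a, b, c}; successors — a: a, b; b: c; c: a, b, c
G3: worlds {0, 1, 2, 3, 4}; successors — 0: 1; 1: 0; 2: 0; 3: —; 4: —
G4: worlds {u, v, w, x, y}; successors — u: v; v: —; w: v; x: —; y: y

The schema corresponds to partial functionality: \forall x \forall y \forall z (Rxy \wedge Rxz \to y = z).
G1: ✓.
G2: fails — a sees both a and b.
G3: ✓.
G4: ✓.
Valid on: G1, G3, G4.

G1, G3, G4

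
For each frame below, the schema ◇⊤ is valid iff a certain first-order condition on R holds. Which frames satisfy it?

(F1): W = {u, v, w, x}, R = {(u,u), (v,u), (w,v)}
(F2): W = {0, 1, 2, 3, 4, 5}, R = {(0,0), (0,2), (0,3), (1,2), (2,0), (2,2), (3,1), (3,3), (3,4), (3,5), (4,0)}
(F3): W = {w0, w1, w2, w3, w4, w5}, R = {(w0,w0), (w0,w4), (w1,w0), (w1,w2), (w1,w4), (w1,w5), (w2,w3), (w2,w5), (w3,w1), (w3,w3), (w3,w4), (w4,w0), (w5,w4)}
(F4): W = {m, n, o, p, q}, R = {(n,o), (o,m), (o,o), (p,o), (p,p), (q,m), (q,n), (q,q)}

The schema corresponds to seriality: ∀x ∃y Rxy.
(F1): fails — world x has no successor.
(F2): fails — world 5 has no successor.
(F3): condition met.
(F4): fails — world m has no successor.
Valid on: (F3).

(F3)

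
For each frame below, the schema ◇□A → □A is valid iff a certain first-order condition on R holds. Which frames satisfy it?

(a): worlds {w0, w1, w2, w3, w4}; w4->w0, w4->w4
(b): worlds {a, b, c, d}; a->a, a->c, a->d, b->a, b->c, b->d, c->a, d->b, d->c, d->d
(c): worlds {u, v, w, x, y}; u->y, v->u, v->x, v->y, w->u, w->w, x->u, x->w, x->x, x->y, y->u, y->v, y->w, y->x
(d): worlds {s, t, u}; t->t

The schema corresponds to a generalized confluence (Geach) condition: ∀x ∀y ∀z ((xRy ∧ xRz) → ∃w (yRw ∧ z = w)).
(a): fails — w4Rw0, w4Rw0 but no w with w0Rw and w0=w.
(b): fails — aRc, aRc but no w with cRw and c=w.
(c): fails — uRy, uRy but no t with yRt and y=t.
(d): holds.

(d)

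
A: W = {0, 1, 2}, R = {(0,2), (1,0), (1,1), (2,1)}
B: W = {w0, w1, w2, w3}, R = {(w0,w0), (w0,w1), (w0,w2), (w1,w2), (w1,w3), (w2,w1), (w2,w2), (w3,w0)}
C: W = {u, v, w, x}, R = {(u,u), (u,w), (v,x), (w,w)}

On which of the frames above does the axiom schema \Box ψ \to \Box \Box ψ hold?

C

This is the axiom for transitivity; its first-order frame correspondent is \forall x \forall y \forall z (Rxy \wedge Ryz \to Rxz).
A: fails — R10 and R02 but not R12.
B: fails — Rw1w2 and Rw2w1 but not Rw1w1.
C: satisfies the condition.
Valid on: C.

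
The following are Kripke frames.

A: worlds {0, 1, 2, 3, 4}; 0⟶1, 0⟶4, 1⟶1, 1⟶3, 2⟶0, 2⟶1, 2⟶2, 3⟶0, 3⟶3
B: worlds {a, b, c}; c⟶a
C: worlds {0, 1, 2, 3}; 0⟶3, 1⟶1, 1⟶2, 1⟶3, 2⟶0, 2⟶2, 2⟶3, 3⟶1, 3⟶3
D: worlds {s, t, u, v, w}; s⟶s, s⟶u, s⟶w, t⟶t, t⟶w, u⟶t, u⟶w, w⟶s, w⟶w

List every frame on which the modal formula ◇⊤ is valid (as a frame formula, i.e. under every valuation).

C

The schema corresponds to seriality: ∀x ∃y Rxy.
A: fails — world 4 has no successor.
B: fails — world a has no successor.
C: holds.
D: fails — world v has no successor.
Valid on: C.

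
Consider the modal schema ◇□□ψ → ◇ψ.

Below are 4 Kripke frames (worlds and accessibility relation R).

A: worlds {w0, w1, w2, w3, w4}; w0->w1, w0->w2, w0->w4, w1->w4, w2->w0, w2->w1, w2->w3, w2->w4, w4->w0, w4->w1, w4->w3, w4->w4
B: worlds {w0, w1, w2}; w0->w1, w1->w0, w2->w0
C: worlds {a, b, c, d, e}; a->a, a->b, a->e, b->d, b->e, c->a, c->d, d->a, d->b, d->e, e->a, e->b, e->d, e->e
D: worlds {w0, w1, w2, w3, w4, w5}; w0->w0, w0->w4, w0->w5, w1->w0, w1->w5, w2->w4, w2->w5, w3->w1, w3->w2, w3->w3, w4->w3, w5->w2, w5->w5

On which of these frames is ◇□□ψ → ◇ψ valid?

Frame correspondent (Sahlqvist): ∀x ∀y (xRy → ∃w (yR²w ∧ xRw)) — i.e. a generalized confluence (Geach) condition.
A: fails — w2Rw3 but no w with w3R²w and w2Rw.
B: satisfies the condition.
C: satisfies the condition.
D: fails — w0Rw4 but no w with w4R²w and w0Rw.

B, C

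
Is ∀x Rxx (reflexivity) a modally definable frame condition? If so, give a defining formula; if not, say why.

Yes — defined by □r → r

Yes: it is reflexivity, defined by the T schema □r → r.
Suppose □r→r is valid. At any x set V(r)={w : Rxw}. Then □r holds at x, so r holds at x, i.e. Rxx.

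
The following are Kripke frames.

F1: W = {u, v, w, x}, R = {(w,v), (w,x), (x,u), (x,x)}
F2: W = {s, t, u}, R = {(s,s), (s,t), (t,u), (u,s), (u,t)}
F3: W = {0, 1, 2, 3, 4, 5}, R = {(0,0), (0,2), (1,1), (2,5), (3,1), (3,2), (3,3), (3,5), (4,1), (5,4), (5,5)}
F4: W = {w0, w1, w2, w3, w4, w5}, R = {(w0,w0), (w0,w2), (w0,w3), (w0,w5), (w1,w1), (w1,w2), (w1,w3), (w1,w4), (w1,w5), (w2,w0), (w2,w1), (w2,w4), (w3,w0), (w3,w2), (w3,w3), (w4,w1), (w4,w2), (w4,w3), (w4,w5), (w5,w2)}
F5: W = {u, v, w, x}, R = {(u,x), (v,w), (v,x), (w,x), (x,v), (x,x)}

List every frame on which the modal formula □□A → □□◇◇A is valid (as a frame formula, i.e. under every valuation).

F2, F4, F5

The schema corresponds to a generalized confluence (Geach) condition: ∀x ∀z (xR²z → ∃w (xR²w ∧ zR²w)).
F1: fails — wR²u but no t with wR²t and uR²t.
F2: condition met.
F3: fails — 2R²4 but no w with 2R²w and 4R²w.
F4: condition met.
F5: condition met.
Valid on: F2, F4, F5.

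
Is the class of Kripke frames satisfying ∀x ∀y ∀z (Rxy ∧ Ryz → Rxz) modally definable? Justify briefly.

This is a Sahlqvist condition; the 4 axiom □p → □□p defines it.
Suppose □p→□□p is valid. Take Rxy, Ryz and set V(p)={w : Rxw}. Then □p at x, so □□p at x, so □p at y, so p at z, i.e. Rxz.

Yes, by □p → □□p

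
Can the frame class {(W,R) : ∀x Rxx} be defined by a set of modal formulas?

Yes — defined by □p → p

This is a Sahlqvist condition; the T axiom □p → p defines it.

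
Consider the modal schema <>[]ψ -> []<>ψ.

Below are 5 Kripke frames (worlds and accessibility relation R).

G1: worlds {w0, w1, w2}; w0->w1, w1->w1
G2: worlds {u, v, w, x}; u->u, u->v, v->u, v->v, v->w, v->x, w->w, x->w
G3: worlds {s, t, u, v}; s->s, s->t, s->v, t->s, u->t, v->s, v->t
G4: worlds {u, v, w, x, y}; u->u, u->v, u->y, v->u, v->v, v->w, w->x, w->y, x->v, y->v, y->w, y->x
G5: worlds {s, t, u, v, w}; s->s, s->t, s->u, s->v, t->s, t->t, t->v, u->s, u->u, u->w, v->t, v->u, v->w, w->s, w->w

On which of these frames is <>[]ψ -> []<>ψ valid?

G1, G3, G5

This is the axiom for convergence; its first-order frame correspondent is forall x forall y forall z (Rxy & Rxz -> exists w (Ryw & Rzw)).
G1: condition met.
G2: fails — Rvw and Rvu but w and u have no common successor.
G3: condition met.
G4: fails — Rvv and Rvw but v and w have no common successor.
G5: condition met.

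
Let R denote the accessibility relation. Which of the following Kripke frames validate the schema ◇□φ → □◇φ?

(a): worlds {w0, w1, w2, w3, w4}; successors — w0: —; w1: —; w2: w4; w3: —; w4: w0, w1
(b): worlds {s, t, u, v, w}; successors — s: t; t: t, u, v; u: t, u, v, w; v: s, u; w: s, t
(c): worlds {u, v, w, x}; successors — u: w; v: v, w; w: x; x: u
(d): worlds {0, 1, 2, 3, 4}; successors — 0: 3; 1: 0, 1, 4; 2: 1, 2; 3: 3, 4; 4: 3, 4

The schema corresponds to convergence: ∀x ∀y ∀z (Rxy ∧ Rxz → ∃w (Ryw ∧ Rzw)).
(a): fails — Rw4w0 and Rw4w0 but w0 and w0 have no common successor.
(b): holds.
(c): fails — Rvv and Rvw but v and w have no common successor.
(d): fails — R10 and R11 but 0 and 1 have no common successor.
Valid on: (b).

(b)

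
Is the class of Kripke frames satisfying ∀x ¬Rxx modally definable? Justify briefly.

Not definable by any modal formula

If a class were modally definable it would be closed under surjective bounded morphisms (Goldblatt–Thomason).
The 4-cycle (worlds 0,1,2,3 with 0→1→2→3→0) is irreflexive, and the map sending every world to a single reflexive point • is a surjective bounded morphism (forth: every edge maps to (•,•); back: every world has a successor). So any modal formula valid on the 4-cycle is also valid on the reflexive point, which is not irreflexive.
Hence irreflexivity is not modally definable.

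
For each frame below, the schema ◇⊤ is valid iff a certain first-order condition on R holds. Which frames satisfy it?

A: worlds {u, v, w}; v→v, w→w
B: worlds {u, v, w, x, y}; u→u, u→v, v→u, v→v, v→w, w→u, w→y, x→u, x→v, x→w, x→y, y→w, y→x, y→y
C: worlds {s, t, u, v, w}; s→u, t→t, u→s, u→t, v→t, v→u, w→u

Frame correspondent (Sahlqvist): ∀x ∃y Rxy — i.e. seriality.
A: fails — world u has no successor.
B: condition met.
C: condition met.
Valid on: B, C.

B, C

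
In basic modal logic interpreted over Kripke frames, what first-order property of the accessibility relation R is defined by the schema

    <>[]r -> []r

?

This is frame-equivalent to ◇r → □◇r (substitute ¬r for r and contrapose).
Suppose ◇r→□◇r is valid. Take Rxy, Rxz and set V(r)={y}. Then ◇r at x, so □◇r at x, so ◇r at z, so some w with Rzw has r; w=y, i.e. Rzy. By symmetry of the argument, Ryz.

The Euclidean property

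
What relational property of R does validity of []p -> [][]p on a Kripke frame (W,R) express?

Suppose □p→□□p is valid. Take Rxy, Ryz and set V(p)={w : Rxw}. Then □p at x, so □□p at x, so □p at y, so p at z, i.e. Rxz.

transitivity: forall x forall y forall z (Rxy & Ryz -> Rxz)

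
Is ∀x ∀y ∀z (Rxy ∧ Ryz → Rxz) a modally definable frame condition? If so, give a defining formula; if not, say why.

Yes — defined by □r → □□r

The condition is transitivity. A defining modal formula is □r → □□r.
Suppose □r→□□r is valid. Take Rxy, Ryz and set V(r)={w : Rxw}. Then □r at x, so □□r at x, so □r at y, so r at z, i.e. Rxz.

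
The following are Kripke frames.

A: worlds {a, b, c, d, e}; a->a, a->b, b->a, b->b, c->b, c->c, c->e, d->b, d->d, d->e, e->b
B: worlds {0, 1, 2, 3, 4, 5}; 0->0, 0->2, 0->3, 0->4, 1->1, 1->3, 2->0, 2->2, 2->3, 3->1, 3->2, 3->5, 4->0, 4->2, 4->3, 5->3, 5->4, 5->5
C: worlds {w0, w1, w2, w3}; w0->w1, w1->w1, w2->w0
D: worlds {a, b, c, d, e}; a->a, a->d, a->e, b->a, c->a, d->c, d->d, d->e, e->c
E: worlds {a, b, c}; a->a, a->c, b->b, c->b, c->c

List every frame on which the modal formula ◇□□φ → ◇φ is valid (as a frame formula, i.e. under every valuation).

This is the axiom for a generalized confluence (Geach) condition; its first-order frame correspondent is ∀x ∀y (xRy → ∃w (yR²w ∧ xRw)).
A: holds.
B: holds.
C: fails — w2Rw0 but no w with w0R²w and w2Rw.
D: fails — dRe but no w with eR²w and dRw.
E: holds.

A, B, E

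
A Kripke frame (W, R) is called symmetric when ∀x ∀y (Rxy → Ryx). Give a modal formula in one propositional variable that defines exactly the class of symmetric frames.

A defining formula is r → □◇r (the B axiom).
Suppose r→□◇r is valid. Take Rxy and set V(r)={x}. Then r at x, so □◇r at x, so ◇r at y, so some z with Ryz has r; z=x, i.e. Ryx.

r → □◇r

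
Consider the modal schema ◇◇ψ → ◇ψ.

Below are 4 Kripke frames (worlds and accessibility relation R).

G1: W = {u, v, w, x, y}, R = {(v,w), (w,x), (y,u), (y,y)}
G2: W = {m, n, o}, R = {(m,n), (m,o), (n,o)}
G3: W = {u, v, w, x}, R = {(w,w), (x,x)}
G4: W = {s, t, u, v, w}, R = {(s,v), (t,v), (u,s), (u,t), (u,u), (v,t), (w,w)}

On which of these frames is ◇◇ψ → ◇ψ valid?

G2, G3

Frame correspondent (Sahlqvist): ∀x ∀y ∀z (Rxy ∧ Ryz → Rxz) — i.e. transitivity.
G1: fails — Rvw and Rwx but not Rvx.
G2: ✓.
G3: ✓.
G4: fails — Rtv and Rvt but not Rtt.
Valid on: G2, G3.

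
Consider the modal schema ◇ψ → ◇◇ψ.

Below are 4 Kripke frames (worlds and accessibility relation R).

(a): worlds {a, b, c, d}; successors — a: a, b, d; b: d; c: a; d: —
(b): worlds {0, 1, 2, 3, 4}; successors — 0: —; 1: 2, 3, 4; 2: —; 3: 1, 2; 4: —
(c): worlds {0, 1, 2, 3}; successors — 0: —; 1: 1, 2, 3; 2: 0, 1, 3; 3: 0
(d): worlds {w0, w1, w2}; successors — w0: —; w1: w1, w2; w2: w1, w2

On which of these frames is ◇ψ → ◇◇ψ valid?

Frame correspondent (Sahlqvist): ∀x ∀y (xRy → ∃w (y = w ∧ xR²w)) — i.e. a generalized confluence (Geach) condition.
(a): fails — bRd but no w with d=w and bR²w.
(b): fails — 1R3 but no w with 3=w and 1R²w.
(c): fails — 3R0 but no w with 0=w and 3R²w.
(d): condition met.
Valid on: (d).

(d)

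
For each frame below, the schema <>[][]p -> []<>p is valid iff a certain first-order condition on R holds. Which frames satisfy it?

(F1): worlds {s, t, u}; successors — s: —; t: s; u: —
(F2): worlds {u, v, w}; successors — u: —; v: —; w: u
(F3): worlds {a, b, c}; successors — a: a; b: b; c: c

(F3)

The schema corresponds to a generalized confluence (Geach) condition: forall x forall y forall z ((xRy & xRz) -> exists w (y R^2 w & zRw)).
(F1): fails — tRs, tRs but no w with sR²w and sRw.
(F2): fails — wRu, wRu but no t with uR²t and uRt.
(F3): ✓.
Valid on: (F3).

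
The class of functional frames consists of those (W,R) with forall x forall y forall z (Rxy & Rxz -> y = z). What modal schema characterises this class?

This is partial functionality; the standard corresponding axiom is CD: ◇ψ → □ψ.
Suppose ◇ψ→□ψ is valid. Take Rxy, Rxz and set V(ψ)={y}. Then ◇ψ at x, so □ψ at x, so ψ at z, i.e. z=y.

◇ψ → □ψ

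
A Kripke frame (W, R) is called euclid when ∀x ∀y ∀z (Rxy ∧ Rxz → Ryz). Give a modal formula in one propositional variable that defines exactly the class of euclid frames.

◇ψ → □◇ψ

The condition is the Euclidean property. The 5 schema ◇ψ → □◇ψ defines it.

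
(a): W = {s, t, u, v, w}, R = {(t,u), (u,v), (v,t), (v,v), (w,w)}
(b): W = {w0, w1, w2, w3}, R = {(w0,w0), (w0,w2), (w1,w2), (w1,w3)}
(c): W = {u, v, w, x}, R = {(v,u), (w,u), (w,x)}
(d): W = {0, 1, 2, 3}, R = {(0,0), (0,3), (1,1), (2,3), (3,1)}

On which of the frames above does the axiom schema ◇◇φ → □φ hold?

(c)

This is the axiom for a generalized confluence (Geach) condition; its first-order frame correspondent is ∀x ∀y ∀z ((xR²y ∧ xRz) → ∃w (y = w ∧ z = w)).
(a): fails — tR²v, tRu but v ≠ u.
(b): fails — w0R²w0, w0Rw2 but w0 ≠ w2.
(c): condition met.
(d): fails — 0R²0, 0R3 but 0 ≠ 3.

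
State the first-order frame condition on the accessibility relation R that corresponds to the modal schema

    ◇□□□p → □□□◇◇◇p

∀x ∀y ∀z ((xRy ∧ xR³z) → ∃w (yR³w ∧ zR³w))

This is a Sahlqvist (Geach-type) schema ◇^1□^3p → □^3◇^3p.
Minimal-valuation argument: fix x; take any y with xR^1y and any z with xR^3z. Set V(p) to the set of worlds R-reachable from y in exactly 3 steps. Then □^3p holds at y, so the antecedent holds at x; validity forces ◇^3p at z, giving a w with zR^3w and yR^3w.
First-order correspondent: ∀x ∀y ∀z ((xRy ∧ xR³z) → ∃w (yR³w ∧ zR³w)).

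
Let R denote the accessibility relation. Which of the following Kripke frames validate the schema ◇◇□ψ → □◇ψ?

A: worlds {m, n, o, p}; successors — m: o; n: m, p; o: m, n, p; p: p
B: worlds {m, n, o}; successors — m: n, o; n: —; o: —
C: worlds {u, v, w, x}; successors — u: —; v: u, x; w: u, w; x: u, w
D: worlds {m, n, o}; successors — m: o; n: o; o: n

Frame correspondent (Sahlqvist): ∀x ∀y ∀z ((xR²y ∧ xRz) → ∃w (yRw ∧ zRw)) — i.e. a generalized confluence (Geach) condition.
A: fails — mR²m, mRo but no w with mRw and oRw.
B: condition met.
C: fails — vR²u, vRu but no t with uRt and uRt.
D: fails — mR²n, mRo but no w with nRw and oRw.
Valid on: B.

B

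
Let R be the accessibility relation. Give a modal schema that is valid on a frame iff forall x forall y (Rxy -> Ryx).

p → □◇p

A defining formula is p → □◇p (the B axiom).
Suppose p→□◇p is valid. Take Rxy and set V(p)={x}. Then p at x, so □◇p at x, so ◇p at y, so some z with Ryz has p; z=x, i.e. Ryx.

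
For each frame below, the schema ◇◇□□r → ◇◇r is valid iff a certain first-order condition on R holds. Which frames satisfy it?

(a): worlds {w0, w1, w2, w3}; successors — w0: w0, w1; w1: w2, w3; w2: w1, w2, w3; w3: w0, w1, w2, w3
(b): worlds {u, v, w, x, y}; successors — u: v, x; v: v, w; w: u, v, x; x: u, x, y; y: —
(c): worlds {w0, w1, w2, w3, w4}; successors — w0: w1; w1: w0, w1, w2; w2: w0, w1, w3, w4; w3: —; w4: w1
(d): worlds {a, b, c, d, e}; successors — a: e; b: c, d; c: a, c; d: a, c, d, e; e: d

This is the axiom for a generalized confluence (Geach) condition; its first-order frame correspondent is ∀x ∀y (xR²y → ∃w (yR²w ∧ xR²w)).
(a): ✓.
(b): fails — uR²y but no t with yR²t and uR²t.
(c): fails — w1R²w3 but no w with w3R²w and w1R²w.
(d): fails — cR²a but no w with aR²w and cR²w.
Valid on: (a).

(a)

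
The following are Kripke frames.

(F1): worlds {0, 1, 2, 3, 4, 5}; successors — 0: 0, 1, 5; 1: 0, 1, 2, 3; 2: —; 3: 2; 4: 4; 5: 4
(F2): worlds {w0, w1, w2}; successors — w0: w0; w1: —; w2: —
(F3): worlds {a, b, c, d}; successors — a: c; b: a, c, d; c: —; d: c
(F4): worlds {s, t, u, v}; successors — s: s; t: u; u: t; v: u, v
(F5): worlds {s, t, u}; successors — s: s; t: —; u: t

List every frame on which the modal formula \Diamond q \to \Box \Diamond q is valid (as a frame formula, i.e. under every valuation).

The schema corresponds to the Euclidean property: \forall x \forall y \forall z (Rxy \wedge Rxz \to Ryz).
(F1): fails — R01 and R05 but not R15.
(F2): ✓.
(F3): fails — Rac and Rac but not Rcc.
(F4): fails — Rtu and Rtu but not Ruu.
(F5): fails — Rut and Rut but not Rtt.

(F2)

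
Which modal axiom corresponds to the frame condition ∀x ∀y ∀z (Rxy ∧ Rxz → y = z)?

This is partial functionality; the standard corresponding axiom is CD: ◇r → □r.
Suppose ◇r→□r is valid. Take Rxy, Rxz and set V(r)={y}. Then ◇r at x, so □r at x, so r at z, i.e. z=y.

◇r → □r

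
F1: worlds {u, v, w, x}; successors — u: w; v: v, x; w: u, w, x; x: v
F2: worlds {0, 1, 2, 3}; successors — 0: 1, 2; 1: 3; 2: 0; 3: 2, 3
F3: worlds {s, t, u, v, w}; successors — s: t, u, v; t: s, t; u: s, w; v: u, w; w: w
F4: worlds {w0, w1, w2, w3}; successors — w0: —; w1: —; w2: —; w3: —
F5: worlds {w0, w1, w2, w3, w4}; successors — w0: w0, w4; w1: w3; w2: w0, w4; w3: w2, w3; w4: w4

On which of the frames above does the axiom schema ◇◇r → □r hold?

F4

The schema corresponds to a generalized confluence (Geach) condition: ∀x ∀y ∀z ((xR²y ∧ xRz) → ∃w (y = w ∧ z = w)).
F1: fails — uR²u, uRw but u ≠ w.
F2: fails — 0R²0, 0R1 but 0 ≠ 1.
F3: fails — sR²s, sRt but s ≠ t.
F4: ✓.
F5: fails — w0R²w0, w0Rw4 but w0 ≠ w4.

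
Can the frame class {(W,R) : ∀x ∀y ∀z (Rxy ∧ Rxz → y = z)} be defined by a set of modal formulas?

The condition is partial functionality. A defining modal formula is ◇p → □p.
Suppose ◇p→□p is valid. Take Rxy, Rxz and set V(p)={y}. Then ◇p at x, so □p at x, so p at z, i.e. z=y.

Definable; ◇p → □p defines it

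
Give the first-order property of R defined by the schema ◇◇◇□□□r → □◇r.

∀x ∀y ∀z ((xR³y ∧ xRz) → ∃w (yR³w ∧ zRw))

This is a Sahlqvist (Geach-type) schema ◇^3□^3r → □^1◇^1r.
Minimal-valuation argument: fix x; take any y with xR^3y and any z with xR^1z. Set V(r) to the set of worlds R-reachable from y in exactly 3 steps. Then □^3r holds at y, so the antecedent holds at x; validity forces ◇^1r at z, giving a w with zR^1w and yR^3w.
First-order correspondent: ∀x ∀y ∀z ((xR³y ∧ xRz) → ∃w (yR³w ∧ zRw)).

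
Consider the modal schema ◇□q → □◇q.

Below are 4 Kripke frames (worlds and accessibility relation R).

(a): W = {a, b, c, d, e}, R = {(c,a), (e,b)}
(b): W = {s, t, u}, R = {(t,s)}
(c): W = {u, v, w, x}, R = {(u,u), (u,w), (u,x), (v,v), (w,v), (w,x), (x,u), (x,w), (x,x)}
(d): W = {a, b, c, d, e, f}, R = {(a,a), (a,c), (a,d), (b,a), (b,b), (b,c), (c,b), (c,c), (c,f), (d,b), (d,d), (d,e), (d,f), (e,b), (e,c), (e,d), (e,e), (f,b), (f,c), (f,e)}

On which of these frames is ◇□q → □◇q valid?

(d)

Frame correspondent (Sahlqvist): ∀x ∀y ∀z (Rxy ∧ Rxz → ∃w (Ryw ∧ Rzw)) — i.e. convergence.
(a): fails — Rca and Rca but a and a have no common successor.
(b): fails — Rts and Rts but s and s have no common successor.
(c): fails — Rwx and Rwv but x and v have no common successor.
(d): satisfies the condition.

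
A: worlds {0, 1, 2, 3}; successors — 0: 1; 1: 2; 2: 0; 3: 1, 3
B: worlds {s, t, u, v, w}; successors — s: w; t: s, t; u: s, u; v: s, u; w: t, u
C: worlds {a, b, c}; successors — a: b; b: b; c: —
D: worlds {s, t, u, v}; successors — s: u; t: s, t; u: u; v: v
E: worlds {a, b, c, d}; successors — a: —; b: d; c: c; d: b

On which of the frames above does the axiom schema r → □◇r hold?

E

This is the axiom for symmetry; its first-order frame correspondent is ∀x ∀y (Rxy → Ryx).
A: fails — R31 but not R13.
B: fails — Rwt but not Rtw.
C: fails — Rab but not Rba.
D: fails — Rts but not Rst.
E: condition met.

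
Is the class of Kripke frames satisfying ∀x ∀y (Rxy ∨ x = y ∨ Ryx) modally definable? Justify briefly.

Modal frame validity is preserved under disjoint unions.
Take 2 disjoint single-world reflexive frames: each is trivially connected, but their disjoint union has 2 worlds with no edge between distinct components, so it is not connected.
So the class is not modally definable.

No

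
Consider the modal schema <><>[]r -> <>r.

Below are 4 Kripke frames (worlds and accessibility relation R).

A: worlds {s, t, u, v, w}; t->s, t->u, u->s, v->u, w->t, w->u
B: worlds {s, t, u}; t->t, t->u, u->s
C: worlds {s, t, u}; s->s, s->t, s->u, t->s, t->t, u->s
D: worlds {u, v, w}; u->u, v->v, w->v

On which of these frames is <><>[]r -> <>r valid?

The schema corresponds to a generalized confluence (Geach) condition: forall x forall y (x R^2 y -> exists w (yRw & xRw)).
A: fails — tR²s but no w* with sRw* and tRw*.
B: fails — tR²s but no w with sRw and tRw.
C: ✓.
D: ✓.
Valid on: C, D.

C, D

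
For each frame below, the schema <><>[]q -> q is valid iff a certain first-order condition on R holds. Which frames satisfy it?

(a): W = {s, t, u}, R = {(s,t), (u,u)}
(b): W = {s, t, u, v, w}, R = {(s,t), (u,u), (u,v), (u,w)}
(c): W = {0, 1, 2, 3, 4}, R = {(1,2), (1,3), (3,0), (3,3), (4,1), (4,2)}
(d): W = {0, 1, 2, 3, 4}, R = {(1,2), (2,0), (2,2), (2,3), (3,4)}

(a)

This is the axiom for a generalized confluence (Geach) condition; its first-order frame correspondent is forall x forall y (x R^2 y -> exists w (yRw & x = w)).
(a): condition met.
(b): fails — uR²v but no w* with vRw* and u=w*.
(c): fails — 1R²0 but no w with 0Rw and 1=w.
(d): fails — 1R²0 but no w with 0Rw and 1=w.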